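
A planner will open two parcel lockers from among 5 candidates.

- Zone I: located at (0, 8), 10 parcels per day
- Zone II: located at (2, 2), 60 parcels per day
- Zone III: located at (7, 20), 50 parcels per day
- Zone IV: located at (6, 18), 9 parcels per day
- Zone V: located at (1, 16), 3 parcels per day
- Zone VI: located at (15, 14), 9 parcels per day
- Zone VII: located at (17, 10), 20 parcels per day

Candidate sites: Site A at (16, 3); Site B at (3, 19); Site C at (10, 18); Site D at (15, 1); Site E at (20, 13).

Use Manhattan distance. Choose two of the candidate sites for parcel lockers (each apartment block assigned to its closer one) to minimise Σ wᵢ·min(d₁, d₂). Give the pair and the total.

Evaluate every pair (each demand assigned to the nearer of the two):
  {Site A, Site B}: total = 1609
  {Site B, Site D}: total = 1618
  {Site A, Site C}: total = 1660
  {Site C, Site D}: total = 1660
  {Site B, Site E}: total = 1695
  {Site B, Site C}: total = 1902
  {Site C, Site E}: total = 2133
  {Site D, Site E}: total = 2471
  {Site A, Site E}: total = 2521
  {Site A, Site D}: total = 2927
Best pair: {Site A, Site B} with total 1609.

{Site A, Site B}, total 1609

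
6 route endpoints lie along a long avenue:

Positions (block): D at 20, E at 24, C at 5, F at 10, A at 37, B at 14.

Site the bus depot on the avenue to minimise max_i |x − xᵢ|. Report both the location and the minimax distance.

location 21, max distance 16

The 1-center on a line is the midpoint of the two extreme points: leftmost at 5, rightmost at 37.
Optimal location = (5 + 37)/2 = 21; maximum distance = (37 − 5)/2 = 16.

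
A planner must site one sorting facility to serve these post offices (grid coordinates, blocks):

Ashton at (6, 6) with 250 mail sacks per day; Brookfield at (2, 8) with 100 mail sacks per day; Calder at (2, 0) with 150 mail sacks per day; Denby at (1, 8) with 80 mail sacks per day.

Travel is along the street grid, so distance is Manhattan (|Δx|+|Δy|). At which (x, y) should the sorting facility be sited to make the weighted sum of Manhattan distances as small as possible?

Manhattan distance separates: Σwᵢ(|x−xᵢ|+|y−yᵢ|) = Σwᵢ|x−xᵢ| + Σwᵢ|y−yᵢ|, so x and y are optimised independently as 1-D weighted medians.
Total weight W = 580; half = 290.
x-coordinate, sorted with cumulative weight:
  x=1 (Denby, w=80) cum 80
  x=2 (Brookfield, w=100) cum 180
  x=2 (Calder, w=150) cum 330  ← median
  x=6 (Ashton, w=250) cum 580
⇒ x* = 2
y-coordinate, sorted with cumulative weight:
  y=0 (Calder, w=150) cum 150
  y=6 (Ashton, w=250) cum 400  ← median
  y=8 (Brookfield, w=100) cum 500
  y=8 (Denby, w=80) cum 580
⇒ y* = 6

(2, 6)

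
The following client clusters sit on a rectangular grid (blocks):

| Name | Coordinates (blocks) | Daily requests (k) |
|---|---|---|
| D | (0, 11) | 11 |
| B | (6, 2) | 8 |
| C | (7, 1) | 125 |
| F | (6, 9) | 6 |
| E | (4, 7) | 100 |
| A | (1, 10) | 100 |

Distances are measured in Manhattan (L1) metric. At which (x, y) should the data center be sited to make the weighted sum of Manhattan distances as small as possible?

(4, 7)

Manhattan distance separates: Σwᵢ(|x−xᵢ|+|y−yᵢ|) = Σwᵢ|x−xᵢ| + Σwᵢ|y−yᵢ|, so x and y are optimised independently as 1-D weighted medians.
Total weight W = 350; half = 175.
x-coordinate, sorted with cumulative weight:
  x=0 (D, w=11) cum 11
  x=1 (A, w=100) cum 111
  x=4 (E, w=100) cum 211  ← median
  x=6 (B, w=8) cum 219
  x=6 (F, w=6) cum 225
  x=7 (C, w=125) cum 350
⇒ x* = 4
y-coordinate, sorted with cumulative weight:
  y=1 (C, w=125) cum 125
  y=2 (B, w=8) cum 133
  y=7 (E, w=100) cum 233  ← median
  y=9 (F, w=6) cum 239
  y=10 (A, w=100) cum 339
  y=11 (D, w=11) cum 350
⇒ y* = 7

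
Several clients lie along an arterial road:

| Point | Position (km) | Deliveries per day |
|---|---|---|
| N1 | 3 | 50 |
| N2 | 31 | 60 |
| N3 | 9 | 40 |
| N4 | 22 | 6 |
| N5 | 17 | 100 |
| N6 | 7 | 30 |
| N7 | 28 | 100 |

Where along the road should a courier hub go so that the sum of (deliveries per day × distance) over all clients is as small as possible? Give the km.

x = 17

For a sum of weighted absolute distances on a line, the optimum is the weighted median (not the mean). Total weight W = 386; half-weight = 193.
Sort by position and accumulate weight:
  km 3 (N1, w=50) → cum 50
  km 7 (N6, w=30) → cum 80
  km 9 (N3, w=40) → cum 120
  km 17 (N5, w=100) → cum 220  ≥ 193 → median here
  km 22 (N4, w=6) → cum 226
  km 28 (N7, w=100) → cum 326
  km 31 (N2, w=60) → cum 386
Optimal location: km 17.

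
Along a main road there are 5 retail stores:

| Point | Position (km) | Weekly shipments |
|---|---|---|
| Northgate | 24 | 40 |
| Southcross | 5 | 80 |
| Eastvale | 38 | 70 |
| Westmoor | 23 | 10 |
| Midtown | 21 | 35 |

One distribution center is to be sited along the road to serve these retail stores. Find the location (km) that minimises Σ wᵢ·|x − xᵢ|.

x = 23

For a sum of weighted absolute distances on a line, the optimum is the weighted median (not the mean). Total weight W = 235; half-weight = 117.5.
Sort by position and accumulate weight:
  km 5 (Southcross, w=80) → cum 80
  km 21 (Midtown, w=35) → cum 115
  km 23 (Westmoor, w=10) → cum 125  ≥ 117.5 → median here
  km 24 (Northgate, w=40) → cum 165
  km 38 (Eastvale, w=70) → cum 235
Optimal location: km 23.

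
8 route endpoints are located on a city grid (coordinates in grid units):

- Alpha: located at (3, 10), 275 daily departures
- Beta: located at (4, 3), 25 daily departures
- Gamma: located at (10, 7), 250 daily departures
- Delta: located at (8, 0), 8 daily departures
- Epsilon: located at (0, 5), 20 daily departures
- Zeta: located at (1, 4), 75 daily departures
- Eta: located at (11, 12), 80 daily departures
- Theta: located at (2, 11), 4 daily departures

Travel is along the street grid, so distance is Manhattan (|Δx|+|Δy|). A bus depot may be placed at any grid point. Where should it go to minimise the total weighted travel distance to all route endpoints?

(3, 7)

Manhattan distance separates: Σwᵢ(|x−xᵢ|+|y−yᵢ|) = Σwᵢ|x−xᵢ| + Σwᵢ|y−yᵢ|, so x and y are optimised independently as 1-D weighted medians.
Total weight W = 737; half = 368.5.
x-coordinate, sorted with cumulative weight:
  x=0 (Epsilon, w=20) cum 20
  x=1 (Zeta, w=75) cum 95
  x=2 (Theta, w=4) cum 99
  x=3 (Alpha, w=275) cum 374  ← median
  x=4 (Beta, w=25) cum 399
  x=8 (Delta, w=8) cum 407
  x=10 (Gamma, w=250) cum 657
  x=11 (Eta, w=80) cum 737
⇒ x* = 3
y-coordinate, sorted with cumulative weight:
  y=0 (Delta, w=8) cum 8
  y=3 (Beta, w=25) cum 33
  y=4 (Zeta, w=75) cum 108
  y=5 (Epsilon, w=20) cum 128
  y=7 (Gamma, w=250) cum 378  ← median
  y=10 (Alpha, w=275) cum 653
  y=11 (Theta, w=4) cum 657
  y=12 (Eta, w=80) cum 737
⇒ y* = 7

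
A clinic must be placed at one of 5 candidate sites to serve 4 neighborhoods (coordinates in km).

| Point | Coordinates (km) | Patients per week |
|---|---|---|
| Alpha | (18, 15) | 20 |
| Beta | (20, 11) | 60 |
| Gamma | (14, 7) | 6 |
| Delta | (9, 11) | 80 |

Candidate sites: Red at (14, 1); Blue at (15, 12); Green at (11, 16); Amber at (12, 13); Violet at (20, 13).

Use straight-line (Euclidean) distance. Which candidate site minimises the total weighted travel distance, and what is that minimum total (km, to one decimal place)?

Total weighted distance at each candidate:
  Red (14, 1): total = 1921.3
  Blue (15, 12): total = 908.0
  Green (11, 16): total = 1246.9
  Amber (12, 13): total = 947.7
  Violet (20, 13): total = 1121.9
Minimum is at Blue with total 908.0 km.

Blue, total 908.0 km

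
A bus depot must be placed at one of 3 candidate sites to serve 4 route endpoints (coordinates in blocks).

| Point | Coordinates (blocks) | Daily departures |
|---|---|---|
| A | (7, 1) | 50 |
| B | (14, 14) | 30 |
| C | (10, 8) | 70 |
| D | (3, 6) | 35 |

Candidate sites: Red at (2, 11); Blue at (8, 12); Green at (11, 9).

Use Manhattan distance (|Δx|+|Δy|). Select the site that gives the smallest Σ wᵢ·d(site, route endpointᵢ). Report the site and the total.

Green, total 1365 blocks

Total weighted distance at each candidate:
  Red (2, 11): total = 2180
  Blue (8, 12): total = 1645
  Green (11, 9): total = 1365
Minimum is at Green with total 1365 blocks.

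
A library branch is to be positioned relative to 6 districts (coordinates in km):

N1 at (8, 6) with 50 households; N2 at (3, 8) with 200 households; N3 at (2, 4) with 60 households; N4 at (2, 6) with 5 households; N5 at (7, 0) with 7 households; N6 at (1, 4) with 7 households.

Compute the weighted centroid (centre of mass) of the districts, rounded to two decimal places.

(3.60, 6.68)

The minimiser of Σwᵢ‖p−pᵢ‖² is the weighted centroid p* = (Σwᵢpᵢ)/(Σwᵢ).
Σwᵢ = 329.
Σwᵢxᵢ = 50·8 + 200·3 + 60·2 + 5·2 + 7·7 + 7·1 = 1186.
Σwᵢyᵢ = 50·6 + 200·8 + 60·4 + 5·6 + 7·0 + 7·4 = 2198.
x* = 1186/329 = 3.60, y* = 2198/329 = 6.68.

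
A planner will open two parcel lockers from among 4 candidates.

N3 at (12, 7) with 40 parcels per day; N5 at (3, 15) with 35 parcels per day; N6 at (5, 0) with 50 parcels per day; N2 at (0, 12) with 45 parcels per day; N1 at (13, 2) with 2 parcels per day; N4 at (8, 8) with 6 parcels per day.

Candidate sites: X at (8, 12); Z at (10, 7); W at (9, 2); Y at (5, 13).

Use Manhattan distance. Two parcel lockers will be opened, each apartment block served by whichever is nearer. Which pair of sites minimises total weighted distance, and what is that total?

Evaluate every pair (each demand assigned to the nearer of the two):
  {W, Y}: total = 1080
  {Z, Y}: total = 1124
  {X, W}: total = 1292
  {X, Z}: total = 1354
  {X, Y}: total = 1474
  {Z, W}: total = 1606
Best pair: {W, Y} with total 1080.

{W, Y}, total 1080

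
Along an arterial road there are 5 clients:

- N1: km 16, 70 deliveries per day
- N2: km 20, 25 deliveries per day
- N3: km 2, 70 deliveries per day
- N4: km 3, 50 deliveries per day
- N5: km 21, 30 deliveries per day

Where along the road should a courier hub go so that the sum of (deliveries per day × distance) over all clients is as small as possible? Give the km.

For a sum of weighted absolute distances on a line, the optimum is the weighted median (not the mean). Total weight W = 245; half-weight = 122.5.
Sort by position and accumulate weight:
  km 2 (N3, w=70) → cum 70
  km 3 (N4, w=50) → cum 120
  km 16 (N1, w=70) → cum 190  ≥ 122.5 → median here
  km 20 (N2, w=25) → cum 215
  km 21 (N5, w=30) → cum 245
Optimal location: km 16.

x = 16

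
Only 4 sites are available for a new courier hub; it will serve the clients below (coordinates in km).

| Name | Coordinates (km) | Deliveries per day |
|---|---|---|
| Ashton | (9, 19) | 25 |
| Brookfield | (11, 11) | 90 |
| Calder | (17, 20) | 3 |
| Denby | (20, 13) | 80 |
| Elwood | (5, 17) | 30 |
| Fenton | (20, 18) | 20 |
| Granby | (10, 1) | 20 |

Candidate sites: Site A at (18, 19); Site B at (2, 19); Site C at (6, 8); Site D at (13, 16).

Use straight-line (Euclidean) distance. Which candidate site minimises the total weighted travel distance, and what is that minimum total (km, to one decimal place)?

Total weighted distance at each candidate:
  Site A (18, 19): total = 2525.2
  Site B (2, 19): total = 3684.4
  Site C (6, 8): total = 2825.0
  Site D (13, 16): total = 1929.3
Minimum is at Site D with total 1929.3 km.

Site D, total 1929.3 km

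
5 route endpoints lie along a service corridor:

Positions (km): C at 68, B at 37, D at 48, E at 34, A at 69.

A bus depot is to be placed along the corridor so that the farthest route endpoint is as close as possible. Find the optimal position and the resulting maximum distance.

The 1-center on a line is the midpoint of the two extreme points: leftmost at 34, rightmost at 69.
Optimal location = (34 + 69)/2 = 51.5; maximum distance = (69 − 34)/2 = 17.5.

location 51.5, max distance 17.5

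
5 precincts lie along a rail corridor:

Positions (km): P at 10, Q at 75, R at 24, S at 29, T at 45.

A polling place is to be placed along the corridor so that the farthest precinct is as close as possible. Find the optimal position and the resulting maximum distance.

location 42.5, max distance 32.5

The 1-center on a line is the midpoint of the two extreme points: leftmost at 10, rightmost at 75.
Optimal location = (10 + 75)/2 = 42.5; maximum distance = (75 − 10)/2 = 32.5.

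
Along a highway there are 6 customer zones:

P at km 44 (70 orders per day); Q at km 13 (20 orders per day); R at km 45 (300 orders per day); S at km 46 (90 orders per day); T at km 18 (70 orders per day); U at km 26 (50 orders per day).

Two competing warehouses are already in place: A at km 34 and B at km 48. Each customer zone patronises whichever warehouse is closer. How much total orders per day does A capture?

140

The indifferent point is the midpoint (34+48)/2 = 41; customer zones left of it (closer to A at 34) go to A, those right go to B.
  Q at 13 (w=20) → A
  T at 18 (w=70) → A
  U at 26 (w=50) → A
  P at 44 (w=70) → B
  R at 45 (w=300) → B
  S at 46 (w=90) → B
A captures 140; B captures 460.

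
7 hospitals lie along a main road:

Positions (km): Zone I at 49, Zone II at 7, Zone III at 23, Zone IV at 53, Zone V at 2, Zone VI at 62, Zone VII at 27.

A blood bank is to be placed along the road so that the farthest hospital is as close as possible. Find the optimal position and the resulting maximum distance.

The 1-center on a line is the midpoint of the two extreme points: leftmost at 2, rightmost at 62.
Optimal location = (2 + 62)/2 = 32; maximum distance = (62 − 2)/2 = 30.

location 32, max distance 30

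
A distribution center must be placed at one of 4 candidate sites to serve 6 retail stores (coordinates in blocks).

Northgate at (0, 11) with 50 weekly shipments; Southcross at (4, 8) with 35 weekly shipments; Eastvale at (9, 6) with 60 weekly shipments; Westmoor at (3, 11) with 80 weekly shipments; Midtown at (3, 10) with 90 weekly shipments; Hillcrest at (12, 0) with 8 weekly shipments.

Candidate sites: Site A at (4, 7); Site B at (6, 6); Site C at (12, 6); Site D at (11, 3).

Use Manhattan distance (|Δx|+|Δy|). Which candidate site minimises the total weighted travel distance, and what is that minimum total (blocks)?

Site A, total 1675 blocks

Total weighted distance at each candidate:
  Site A (4, 7): total = 1675
  Site B (6, 6): total = 2236
  Site C (12, 6): total = 3718
  Site D (11, 3): total = 4332
Minimum is at Site A with total 1675 blocks.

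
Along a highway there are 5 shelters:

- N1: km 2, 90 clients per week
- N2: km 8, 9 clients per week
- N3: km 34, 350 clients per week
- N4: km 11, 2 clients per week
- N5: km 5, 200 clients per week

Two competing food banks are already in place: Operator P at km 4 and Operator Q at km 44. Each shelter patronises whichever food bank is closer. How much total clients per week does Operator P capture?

301

The indifferent point is the midpoint (4+44)/2 = 24; shelters left of it (closer to Operator P at 4) go to Operator P, those right go to Operator Q.
  N1 at 2 (w=90) → Operator P
  N5 at 5 (w=200) → Operator P
  N2 at 8 (w=9) → Operator P
  N4 at 11 (w=2) → Operator P
  N3 at 34 (w=350) → Operator Q
Operator P captures 301; Operator Q captures 350.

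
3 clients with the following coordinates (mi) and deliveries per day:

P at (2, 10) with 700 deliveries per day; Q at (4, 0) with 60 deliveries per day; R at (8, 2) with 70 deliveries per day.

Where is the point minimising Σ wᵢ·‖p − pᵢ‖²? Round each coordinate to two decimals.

The minimiser of Σwᵢ‖p−pᵢ‖² is the weighted centroid p* = (Σwᵢpᵢ)/(Σwᵢ).
Σwᵢ = 830.
Σwᵢxᵢ = 700·2 + 60·4 + 70·8 = 2200.
Σwᵢyᵢ = 700·10 + 60·0 + 70·2 = 7140.
x* = 2200/830 = 2.65, y* = 7140/830 = 8.60.

(2.65, 8.60)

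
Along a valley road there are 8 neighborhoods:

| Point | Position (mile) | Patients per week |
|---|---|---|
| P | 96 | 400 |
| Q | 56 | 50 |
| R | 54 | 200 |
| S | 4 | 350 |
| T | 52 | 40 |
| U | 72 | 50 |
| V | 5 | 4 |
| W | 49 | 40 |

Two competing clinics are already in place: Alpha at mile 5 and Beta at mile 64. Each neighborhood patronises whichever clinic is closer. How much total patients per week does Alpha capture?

354

The indifferent point is the midpoint (5+64)/2 = 34.5; neighborhoods left of it (closer to Alpha at 5) go to Alpha, those right go to Beta.
  S at 4 (w=350) → Alpha
  V at 5 (w=4) → Alpha
  W at 49 (w=40) → Beta
  T at 52 (w=40) → Beta
  R at 54 (w=200) → Beta
  Q at 56 (w=50) → Beta
  U at 72 (w=50) → Beta
  P at 96 (w=400) → Beta
Alpha captures 354; Beta captures 780.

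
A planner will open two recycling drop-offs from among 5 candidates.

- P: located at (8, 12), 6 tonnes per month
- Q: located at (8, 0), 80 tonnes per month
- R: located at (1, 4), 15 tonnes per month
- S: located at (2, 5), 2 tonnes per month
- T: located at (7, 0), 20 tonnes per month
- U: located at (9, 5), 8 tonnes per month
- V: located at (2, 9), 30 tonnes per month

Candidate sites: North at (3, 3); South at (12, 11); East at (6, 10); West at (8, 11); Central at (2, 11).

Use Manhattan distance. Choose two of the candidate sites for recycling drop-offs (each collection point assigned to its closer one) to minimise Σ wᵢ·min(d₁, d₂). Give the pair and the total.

Evaluate every pair (each demand assigned to the nearer of the two):
  {North, Central}: total = 997
  {North, East}: total = 1069
  {North, West}: total = 1103
  {North, South}: total = 1135
  {West, Central}: total = 1374
  {East, Central}: total = 1460
  {East, West}: total = 1495
  {South, East}: total = 1601
  {South, West}: total = 1656
  {South, Central}: total = 1814
Best pair: {North, Central} with total 997.

{North, Central}, total 997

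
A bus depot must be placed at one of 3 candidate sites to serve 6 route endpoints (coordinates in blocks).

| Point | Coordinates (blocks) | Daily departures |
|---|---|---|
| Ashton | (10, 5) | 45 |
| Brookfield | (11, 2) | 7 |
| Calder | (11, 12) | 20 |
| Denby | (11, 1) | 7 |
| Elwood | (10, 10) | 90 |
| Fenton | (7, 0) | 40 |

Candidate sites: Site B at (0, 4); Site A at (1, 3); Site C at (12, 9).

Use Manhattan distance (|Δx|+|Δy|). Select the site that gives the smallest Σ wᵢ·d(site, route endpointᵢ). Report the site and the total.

Site C, total 1299 blocks

Total weighted distance at each candidate:
  Site B (0, 4): total = 2944
  Site A (1, 3): total = 2836
  Site C (12, 9): total = 1299
Minimum is at Site C with total 1299 blocks.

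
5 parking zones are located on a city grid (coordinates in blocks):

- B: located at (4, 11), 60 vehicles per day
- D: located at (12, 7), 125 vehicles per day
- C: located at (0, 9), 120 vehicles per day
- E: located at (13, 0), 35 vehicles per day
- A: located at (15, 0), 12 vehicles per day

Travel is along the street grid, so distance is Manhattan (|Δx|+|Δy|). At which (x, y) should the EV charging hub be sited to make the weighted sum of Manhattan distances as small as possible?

Manhattan distance separates: Σwᵢ(|x−xᵢ|+|y−yᵢ|) = Σwᵢ|x−xᵢ| + Σwᵢ|y−yᵢ|, so x and y are optimised independently as 1-D weighted medians.
Total weight W = 352; half = 176.
x-coordinate, sorted with cumulative weight:
  x=0 (C, w=120) cum 120
  x=4 (B, w=60) cum 180  ← median
  x=12 (D, w=125) cum 305
  x=13 (E, w=35) cum 340
  x=15 (A, w=12) cum 352
⇒ x* = 4
y-coordinate, sorted with cumulative weight:
  y=0 (E, w=35) cum 35
  y=0 (A, w=12) cum 47
  y=7 (D, w=125) cum 172
  y=9 (C, w=120) cum 292  ← median
  y=11 (B, w=60) cum 352
⇒ y* = 9

(4, 9)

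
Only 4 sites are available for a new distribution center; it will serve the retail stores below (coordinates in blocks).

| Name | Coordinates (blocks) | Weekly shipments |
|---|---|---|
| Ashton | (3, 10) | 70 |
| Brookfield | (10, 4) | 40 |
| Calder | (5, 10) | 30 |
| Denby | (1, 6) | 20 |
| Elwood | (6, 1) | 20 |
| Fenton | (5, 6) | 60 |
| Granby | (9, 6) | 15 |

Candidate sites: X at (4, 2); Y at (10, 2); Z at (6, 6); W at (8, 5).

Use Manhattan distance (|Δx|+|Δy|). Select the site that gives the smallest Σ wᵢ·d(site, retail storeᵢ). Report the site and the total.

Z, total 1185 blocks

Total weighted distance at each candidate:
  X (4, 2): total = 1855
  Y (10, 2): total = 2495
  Z (6, 6): total = 1185
  W (8, 5): total = 1610
Minimum is at Z with total 1185 blocks.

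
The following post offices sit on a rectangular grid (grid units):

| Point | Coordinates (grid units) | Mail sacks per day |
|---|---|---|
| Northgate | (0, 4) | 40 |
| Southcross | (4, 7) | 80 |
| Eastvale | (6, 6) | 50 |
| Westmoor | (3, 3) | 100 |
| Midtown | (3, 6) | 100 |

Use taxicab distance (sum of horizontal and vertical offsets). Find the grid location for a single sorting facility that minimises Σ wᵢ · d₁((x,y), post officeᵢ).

(3, 6)

Manhattan distance separates: Σwᵢ(|x−xᵢ|+|y−yᵢ|) = Σwᵢ|x−xᵢ| + Σwᵢ|y−yᵢ|, so x and y are optimised independently as 1-D weighted medians.
Total weight W = 370; half = 185.
x-coordinate, sorted with cumulative weight:
  x=0 (Northgate, w=40) cum 40
  x=3 (Westmoor, w=100) cum 140
  x=3 (Midtown, w=100) cum 240  ← median
  x=4 (Southcross, w=80) cum 320
  x=6 (Eastvale, w=50) cum 370
⇒ x* = 3
y-coordinate, sorted with cumulative weight:
  y=3 (Westmoor, w=100) cum 100
  y=4 (Northgate, w=40) cum 140
  y=6 (Eastvale, w=50) cum 190  ← median
  y=6 (Midtown, w=100) cum 290
  y=7 (Southcross, w=80) cum 370
⇒ y* = 6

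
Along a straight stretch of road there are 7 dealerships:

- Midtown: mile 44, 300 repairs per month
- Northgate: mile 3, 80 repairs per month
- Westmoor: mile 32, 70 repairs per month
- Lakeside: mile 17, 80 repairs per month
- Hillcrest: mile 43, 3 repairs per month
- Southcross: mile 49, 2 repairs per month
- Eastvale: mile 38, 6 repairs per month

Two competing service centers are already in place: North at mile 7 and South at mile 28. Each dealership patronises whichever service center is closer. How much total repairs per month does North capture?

The indifferent point is the midpoint (7+28)/2 = 17.5; dealerships left of it (closer to North at 7) go to North, those right go to South.
  Northgate at 3 (w=80) → North
  Lakeside at 17 (w=80) → North
  Westmoor at 32 (w=70) → South
  Eastvale at 38 (w=6) → South
  Hillcrest at 43 (w=3) → South
  Midtown at 44 (w=300) → South
  Southcross at 49 (w=2) → South
North captures 160; South captures 381.

160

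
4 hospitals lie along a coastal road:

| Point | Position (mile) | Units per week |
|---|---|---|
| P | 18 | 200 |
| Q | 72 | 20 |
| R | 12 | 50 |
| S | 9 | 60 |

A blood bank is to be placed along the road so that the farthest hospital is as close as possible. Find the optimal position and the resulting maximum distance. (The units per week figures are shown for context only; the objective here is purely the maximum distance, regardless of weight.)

The 1-center on a line is the midpoint of the two extreme points: leftmost at 9, rightmost at 72.
Optimal location = (9 + 72)/2 = 40.5; maximum distance = (72 − 9)/2 = 31.5.

location 40.5, max distance 31.5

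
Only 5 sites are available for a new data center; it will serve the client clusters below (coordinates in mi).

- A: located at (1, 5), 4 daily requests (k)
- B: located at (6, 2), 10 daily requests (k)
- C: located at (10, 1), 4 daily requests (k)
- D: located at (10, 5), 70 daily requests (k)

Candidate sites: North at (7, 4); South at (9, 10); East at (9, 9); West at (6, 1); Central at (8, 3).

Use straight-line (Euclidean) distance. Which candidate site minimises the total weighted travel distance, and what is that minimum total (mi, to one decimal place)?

Central, total 260.8 mi

Total weighted distance at each candidate:
  North (7, 4): total = 285.0
  South (9, 10): total = 516.3
  East (9, 9): total = 432.8
  West (6, 1): total = 447.6
  Central (8, 3): total = 260.8
Minimum is at Central with total 260.8 mi.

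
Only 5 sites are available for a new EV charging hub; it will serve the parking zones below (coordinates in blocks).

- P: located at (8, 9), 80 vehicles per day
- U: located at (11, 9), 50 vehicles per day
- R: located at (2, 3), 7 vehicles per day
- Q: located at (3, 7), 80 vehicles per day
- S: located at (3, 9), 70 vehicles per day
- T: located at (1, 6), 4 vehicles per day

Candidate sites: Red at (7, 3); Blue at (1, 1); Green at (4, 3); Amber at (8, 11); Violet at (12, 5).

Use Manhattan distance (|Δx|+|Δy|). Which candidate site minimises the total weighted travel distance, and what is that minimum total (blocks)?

Amber, total 1766 blocks

Total weighted distance at each candidate:
  Red (7, 3): total = 2471
  Blue (1, 1): total = 3481
  Green (4, 3): total = 2378
  Amber (8, 11): total = 1766
  Violet (12, 5): total = 2812
Minimum is at Amber with total 1766 blocks.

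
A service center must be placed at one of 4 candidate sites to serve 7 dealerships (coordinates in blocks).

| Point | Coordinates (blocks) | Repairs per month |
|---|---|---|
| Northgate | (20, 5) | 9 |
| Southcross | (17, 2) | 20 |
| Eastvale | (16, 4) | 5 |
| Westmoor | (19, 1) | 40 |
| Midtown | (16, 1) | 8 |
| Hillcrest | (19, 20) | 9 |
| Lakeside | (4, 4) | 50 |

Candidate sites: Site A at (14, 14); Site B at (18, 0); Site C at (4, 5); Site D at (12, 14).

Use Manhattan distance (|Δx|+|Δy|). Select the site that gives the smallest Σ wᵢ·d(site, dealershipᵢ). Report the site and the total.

Total weighted distance at each candidate:
  Site A (14, 14): total = 2434
  Site B (18, 0): total = 1346
  Site C (4, 5): total = 1737
  Site D (12, 14): total = 2516
Minimum is at Site B with total 1346 blocks.

Site B, total 1346 blocks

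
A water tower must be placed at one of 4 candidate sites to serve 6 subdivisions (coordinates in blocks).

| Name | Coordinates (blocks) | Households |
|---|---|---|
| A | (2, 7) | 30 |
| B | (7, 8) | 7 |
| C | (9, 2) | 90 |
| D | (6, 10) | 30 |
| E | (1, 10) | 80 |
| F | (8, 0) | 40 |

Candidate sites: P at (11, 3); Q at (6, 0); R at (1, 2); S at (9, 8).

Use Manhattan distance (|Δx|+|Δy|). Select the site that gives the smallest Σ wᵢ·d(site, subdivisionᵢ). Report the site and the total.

S, total 2104 blocks

Total weighted distance at each candidate:
  P (11, 3): total = 2683
  Q (6, 0): total = 2423
  R (1, 2): total = 2374
  S (9, 8): total = 2104
Minimum is at S with total 2104 blocks.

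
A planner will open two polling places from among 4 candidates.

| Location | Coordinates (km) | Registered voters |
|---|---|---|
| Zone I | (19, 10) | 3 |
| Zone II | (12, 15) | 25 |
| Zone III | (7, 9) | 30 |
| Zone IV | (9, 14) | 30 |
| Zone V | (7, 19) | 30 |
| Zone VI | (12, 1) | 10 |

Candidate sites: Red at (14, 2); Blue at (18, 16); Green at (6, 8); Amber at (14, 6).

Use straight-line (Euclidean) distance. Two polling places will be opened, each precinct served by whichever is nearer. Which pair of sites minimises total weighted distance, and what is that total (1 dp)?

Evaluate every pair (each demand assigned to the nearer of the two):
  {Blue, Green}: total = 837.5
  {Red, Green}: total = 856.2
  {Green, Amber}: total = 878.6
  {Blue, Amber}: total = 1071.3
  {Red, Blue}: total = 1108.3
  {Red, Amber}: total = 1226.5
Best pair: {Blue, Green} with total 837.5.

{Blue, Green}, total 837.5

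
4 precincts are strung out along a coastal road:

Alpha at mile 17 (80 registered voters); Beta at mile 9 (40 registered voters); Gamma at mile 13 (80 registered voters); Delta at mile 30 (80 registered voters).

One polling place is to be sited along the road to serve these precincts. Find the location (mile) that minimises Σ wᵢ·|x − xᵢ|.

x = 17

For a sum of weighted absolute distances on a line, the optimum is the weighted median (not the mean). Total weight W = 280; half-weight = 140.
Sort by position and accumulate weight:
  mile 9 (Beta, w=40) → cum 40
  mile 13 (Gamma, w=80) → cum 120
  mile 17 (Alpha, w=80) → cum 200  ≥ 140 → median here
  mile 30 (Delta, w=80) → cum 280
Optimal location: mile 17.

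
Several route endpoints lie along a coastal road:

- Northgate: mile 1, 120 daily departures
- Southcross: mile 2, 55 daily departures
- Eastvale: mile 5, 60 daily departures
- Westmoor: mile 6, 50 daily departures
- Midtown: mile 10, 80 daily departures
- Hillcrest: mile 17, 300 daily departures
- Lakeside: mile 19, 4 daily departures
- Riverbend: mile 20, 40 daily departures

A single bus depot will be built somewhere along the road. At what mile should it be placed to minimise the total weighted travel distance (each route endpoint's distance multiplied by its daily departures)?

x = 10

For a sum of weighted absolute distances on a line, the optimum is the weighted median (not the mean). Total weight W = 709; half-weight = 354.5.
Sort by position and accumulate weight:
  mile 1 (Northgate, w=120) → cum 120
  mile 2 (Southcross, w=55) → cum 175
  mile 5 (Eastvale, w=60) → cum 235
  mile 6 (Westmoor, w=50) → cum 285
  mile 10 (Midtown, w=80) → cum 365  ≥ 354.5 → median here
  mile 17 (Hillcrest, w=300) → cum 665
  mile 19 (Lakeside, w=4) → cum 669
  mile 20 (Riverbend, w=40) → cum 709
Optimal location: mile 10.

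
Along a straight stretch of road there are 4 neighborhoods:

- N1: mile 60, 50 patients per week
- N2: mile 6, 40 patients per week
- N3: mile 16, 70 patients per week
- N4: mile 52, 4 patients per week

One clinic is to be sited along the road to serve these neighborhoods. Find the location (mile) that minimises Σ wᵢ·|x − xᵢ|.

For a sum of weighted absolute distances on a line, the optimum is the weighted median (not the mean). Total weight W = 164; half-weight = 82.
Sort by position and accumulate weight:
  mile 6 (N2, w=40) → cum 40
  mile 16 (N3, w=70) → cum 110  ≥ 82 → median here
  mile 52 (N4, w=4) → cum 114
  mile 60 (N1, w=50) → cum 164
Optimal location: mile 16.

x = 16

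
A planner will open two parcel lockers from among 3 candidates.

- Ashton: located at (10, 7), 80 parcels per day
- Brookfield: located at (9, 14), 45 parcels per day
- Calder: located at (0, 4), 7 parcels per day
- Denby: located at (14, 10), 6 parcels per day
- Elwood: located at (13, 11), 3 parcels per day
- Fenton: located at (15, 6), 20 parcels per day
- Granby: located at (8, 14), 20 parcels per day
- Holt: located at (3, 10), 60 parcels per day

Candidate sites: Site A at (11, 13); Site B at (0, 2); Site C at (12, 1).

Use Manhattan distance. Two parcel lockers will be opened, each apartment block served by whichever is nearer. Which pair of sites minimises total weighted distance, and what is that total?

{Site A, Site B}, total 1717

Evaluate every pair (each demand assigned to the nearer of the two):
  {Site A, Site B}: total = 1717
  {Site A, Site C}: total = 1748
  {Site B, Site C}: total = 2633
Best pair: {Site A, Site B} with total 1717.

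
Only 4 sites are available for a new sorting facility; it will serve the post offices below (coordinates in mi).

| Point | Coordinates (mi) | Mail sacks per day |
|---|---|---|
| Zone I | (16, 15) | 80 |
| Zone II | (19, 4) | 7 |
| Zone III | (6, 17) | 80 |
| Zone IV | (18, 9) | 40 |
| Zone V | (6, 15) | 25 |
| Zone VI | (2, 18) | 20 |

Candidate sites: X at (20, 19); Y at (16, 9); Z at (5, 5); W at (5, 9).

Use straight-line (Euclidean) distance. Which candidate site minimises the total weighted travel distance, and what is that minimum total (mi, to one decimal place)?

Y, total 2249.7 mi

Total weighted distance at each candidate:
  X (20, 19): total = 2821.6
  Y (16, 9): total = 2249.7
  Z (5, 5): total = 3313.0
  W (5, 9): total = 2613.2
Minimum is at Y with total 2249.7 mi.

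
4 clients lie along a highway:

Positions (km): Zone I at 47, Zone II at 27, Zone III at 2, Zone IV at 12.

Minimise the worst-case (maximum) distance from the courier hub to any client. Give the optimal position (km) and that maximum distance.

The 1-center on a line is the midpoint of the two extreme points: leftmost at 2, rightmost at 47.
Optimal location = (2 + 47)/2 = 24.5; maximum distance = (47 − 2)/2 = 22.5.

location 24.5, max distance 22.5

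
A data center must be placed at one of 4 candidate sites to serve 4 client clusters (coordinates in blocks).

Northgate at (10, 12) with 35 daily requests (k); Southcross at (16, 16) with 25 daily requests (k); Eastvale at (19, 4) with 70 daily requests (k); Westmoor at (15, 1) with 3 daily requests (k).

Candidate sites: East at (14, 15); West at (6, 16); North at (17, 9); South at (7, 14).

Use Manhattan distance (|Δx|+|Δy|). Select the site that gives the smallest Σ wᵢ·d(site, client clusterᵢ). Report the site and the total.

North, total 1070 blocks

Total weighted distance at each candidate:
  East (14, 15): total = 1485
  West (6, 16): total = 2352
  North (17, 9): total = 1070
  South (7, 14): total = 2053
Minimum is at North with total 1070 blocks.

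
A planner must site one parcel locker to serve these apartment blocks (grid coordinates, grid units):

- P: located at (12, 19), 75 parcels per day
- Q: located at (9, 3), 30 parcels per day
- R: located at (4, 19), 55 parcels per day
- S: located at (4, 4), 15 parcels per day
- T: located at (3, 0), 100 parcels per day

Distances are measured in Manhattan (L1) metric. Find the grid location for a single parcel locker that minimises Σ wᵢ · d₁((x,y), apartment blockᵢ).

(4, 4)

Manhattan distance separates: Σwᵢ(|x−xᵢ|+|y−yᵢ|) = Σwᵢ|x−xᵢ| + Σwᵢ|y−yᵢ|, so x and y are optimised independently as 1-D weighted medians.
Total weight W = 275; half = 137.5.
x-coordinate, sorted with cumulative weight:
  x=3 (T, w=100) cum 100
  x=4 (R, w=55) cum 155  ← median
  x=4 (S, w=15) cum 170
  x=9 (Q, w=30) cum 200
  x=12 (P, w=75) cum 275
⇒ x* = 4
y-coordinate, sorted with cumulative weight:
  y=0 (T, w=100) cum 100
  y=3 (Q, w=30) cum 130
  y=4 (S, w=15) cum 145  ← median
  y=19 (P, w=75) cum 220
  y=19 (R, w=55) cum 275
⇒ y* = 4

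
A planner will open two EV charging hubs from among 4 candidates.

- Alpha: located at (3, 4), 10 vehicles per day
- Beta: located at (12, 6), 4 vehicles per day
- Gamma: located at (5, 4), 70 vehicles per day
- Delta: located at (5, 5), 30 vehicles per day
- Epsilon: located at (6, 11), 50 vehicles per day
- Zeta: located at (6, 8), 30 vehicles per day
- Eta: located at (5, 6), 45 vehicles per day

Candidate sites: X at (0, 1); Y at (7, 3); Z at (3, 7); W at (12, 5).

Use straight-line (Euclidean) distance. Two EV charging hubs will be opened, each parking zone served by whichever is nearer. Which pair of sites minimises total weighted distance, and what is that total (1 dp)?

{Y, Z}, total 740.2

Evaluate every pair (each demand assigned to the nearer of the two):
  {Y, Z}: total = 740.2
  {Z, W}: total = 816.7
  {X, Z}: total = 849.0
  {Y, W}: total = 1004.9
  {X, Y}: total = 1024.3
  {X, W}: total = 1590.4
Best pair: {Y, Z} with total 740.2.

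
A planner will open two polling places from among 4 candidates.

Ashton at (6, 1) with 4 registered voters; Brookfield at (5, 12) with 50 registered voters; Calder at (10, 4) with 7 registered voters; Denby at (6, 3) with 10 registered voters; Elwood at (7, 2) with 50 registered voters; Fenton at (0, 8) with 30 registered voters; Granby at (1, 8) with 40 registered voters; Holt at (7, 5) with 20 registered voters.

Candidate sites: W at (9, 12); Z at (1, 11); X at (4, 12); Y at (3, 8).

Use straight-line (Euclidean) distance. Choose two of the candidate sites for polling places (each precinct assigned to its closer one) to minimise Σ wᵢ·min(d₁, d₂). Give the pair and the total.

{X, Y}, total 825.8

Evaluate every pair (each demand assigned to the nearer of the two):
  {X, Y}: total = 825.8
  {W, Y}: total = 975.8
  {Z, Y}: total = 981.9
  {Z, X}: total = 1146.1
  {W, Z}: total = 1265.9
  {W, X}: total = 1268.6
Best pair: {X, Y} with total 825.8.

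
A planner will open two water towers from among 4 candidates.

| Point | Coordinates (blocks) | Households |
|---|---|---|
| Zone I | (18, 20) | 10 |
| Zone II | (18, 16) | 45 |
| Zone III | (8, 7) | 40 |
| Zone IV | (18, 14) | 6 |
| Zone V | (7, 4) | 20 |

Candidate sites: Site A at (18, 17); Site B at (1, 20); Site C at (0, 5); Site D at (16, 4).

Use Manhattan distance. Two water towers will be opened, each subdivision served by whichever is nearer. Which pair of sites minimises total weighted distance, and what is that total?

Evaluate every pair (each demand assigned to the nearer of the two):
  {Site A, Site C}: total = 653
  {Site A, Site D}: total = 713
  {Site A, Site B}: total = 1333
  {Site C, Site D}: total = 1442
  {Site B, Site D}: total = 1492
  {Site B, Site C}: total = 1813
Best pair: {Site A, Site C} with total 653.

{Site A, Site C}, total 653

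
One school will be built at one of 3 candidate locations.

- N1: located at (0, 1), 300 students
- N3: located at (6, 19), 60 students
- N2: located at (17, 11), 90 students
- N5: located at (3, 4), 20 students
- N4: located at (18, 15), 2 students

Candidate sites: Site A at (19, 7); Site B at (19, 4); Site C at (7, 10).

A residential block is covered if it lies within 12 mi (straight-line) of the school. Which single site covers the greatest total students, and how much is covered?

Site C, covering 470

Coverage radius r = 12 mi; a point is covered iff (Δx)²+(Δy)² ≤ 12² = 144.
  Site A (19, 7): covers {N2, N4} → 92
  Site B (19, 4): covers {N2, N4} → 92
  Site C (7, 10): covers {N1, N3, N2, N5} → 470
Maximum coverage at Site C: 470 students.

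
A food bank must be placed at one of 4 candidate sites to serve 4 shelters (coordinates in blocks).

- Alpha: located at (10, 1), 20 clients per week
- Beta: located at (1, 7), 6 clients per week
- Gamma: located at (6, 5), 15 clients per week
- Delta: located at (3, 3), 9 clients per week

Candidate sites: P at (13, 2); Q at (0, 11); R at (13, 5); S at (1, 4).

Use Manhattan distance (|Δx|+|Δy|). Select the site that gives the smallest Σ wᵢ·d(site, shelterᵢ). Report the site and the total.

Total weighted distance at each candidate:
  P (13, 2): total = 431
  Q (0, 11): total = 709
  R (13, 5): total = 437
  S (1, 4): total = 375
Minimum is at S with total 375 blocks.

S, total 375 blocks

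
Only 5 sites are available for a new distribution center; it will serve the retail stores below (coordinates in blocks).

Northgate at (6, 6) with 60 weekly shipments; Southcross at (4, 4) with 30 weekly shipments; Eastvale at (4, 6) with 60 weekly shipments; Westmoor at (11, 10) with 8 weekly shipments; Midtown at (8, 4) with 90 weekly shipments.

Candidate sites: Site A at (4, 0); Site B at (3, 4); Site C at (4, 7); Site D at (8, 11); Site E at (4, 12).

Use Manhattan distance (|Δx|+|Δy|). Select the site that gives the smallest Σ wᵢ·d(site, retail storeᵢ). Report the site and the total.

Total weighted distance at each candidate:
  Site A (4, 0): total = 1816
  Site B (3, 4): total = 1072
  Site C (4, 7): total = 1040
  Site D (8, 11): total = 1952
  Site E (4, 12): total = 2232
Minimum is at Site C with total 1040 blocks.

Site C, total 1040 blocks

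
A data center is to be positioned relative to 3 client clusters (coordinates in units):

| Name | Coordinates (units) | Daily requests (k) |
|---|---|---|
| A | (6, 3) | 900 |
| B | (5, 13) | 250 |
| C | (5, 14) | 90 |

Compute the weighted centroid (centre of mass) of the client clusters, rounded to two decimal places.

The minimiser of Σwᵢ‖p−pᵢ‖² is the weighted centroid p* = (Σwᵢpᵢ)/(Σwᵢ).
Σwᵢ = 1240.
Σwᵢxᵢ = 900·6 + 250·5 + 90·5 = 7100.
Σwᵢyᵢ = 900·3 + 250·13 + 90·14 = 7210.
x* = 7100/1240 = 5.73, y* = 7210/1240 = 5.81.

(5.73, 5.81)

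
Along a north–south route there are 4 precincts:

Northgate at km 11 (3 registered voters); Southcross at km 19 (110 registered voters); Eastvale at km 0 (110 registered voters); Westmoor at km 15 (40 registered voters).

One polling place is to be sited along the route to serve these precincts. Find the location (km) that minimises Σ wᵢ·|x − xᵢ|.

x = 15

For a sum of weighted absolute distances on a line, the optimum is the weighted median (not the mean). Total weight W = 263; half-weight = 131.5.
Sort by position and accumulate weight:
  km 0 (Eastvale, w=110) → cum 110
  km 11 (Northgate, w=3) → cum 113
  km 15 (Westmoor, w=40) → cum 153  ≥ 131.5 → median here
  km 19 (Southcross, w=110) → cum 263
Optimal location: km 15.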